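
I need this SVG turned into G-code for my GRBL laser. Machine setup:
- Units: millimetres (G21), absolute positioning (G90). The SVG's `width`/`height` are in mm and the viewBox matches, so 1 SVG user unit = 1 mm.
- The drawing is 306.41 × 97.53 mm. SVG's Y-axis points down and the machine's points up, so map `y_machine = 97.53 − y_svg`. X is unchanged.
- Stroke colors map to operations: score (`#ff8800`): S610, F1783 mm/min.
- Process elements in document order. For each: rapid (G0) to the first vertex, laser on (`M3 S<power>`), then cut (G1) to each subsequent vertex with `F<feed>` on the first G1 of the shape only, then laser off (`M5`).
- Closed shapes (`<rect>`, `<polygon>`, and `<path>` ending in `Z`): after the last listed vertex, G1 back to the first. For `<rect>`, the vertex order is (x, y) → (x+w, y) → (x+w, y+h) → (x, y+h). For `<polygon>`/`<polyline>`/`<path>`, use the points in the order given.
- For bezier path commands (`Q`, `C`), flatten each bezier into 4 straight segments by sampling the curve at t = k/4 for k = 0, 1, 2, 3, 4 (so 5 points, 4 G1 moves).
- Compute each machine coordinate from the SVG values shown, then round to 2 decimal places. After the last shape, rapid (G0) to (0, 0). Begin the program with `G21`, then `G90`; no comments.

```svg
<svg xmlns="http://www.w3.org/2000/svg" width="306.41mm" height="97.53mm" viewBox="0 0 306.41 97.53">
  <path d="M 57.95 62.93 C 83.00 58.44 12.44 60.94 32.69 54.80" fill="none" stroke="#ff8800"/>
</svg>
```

G21
G90
G0 X57.95 Y34.60
M3 S610
G1 X61.72 Y36.90 F1783
G1 X47.12 Y38.05
G1 X31.62 Y39.50
G1 X32.69 Y42.73
M5
G0 X0.00 Y0.00

1 u = 1 mm; y_m = 97.53 − y.

[1] `<path>` cubic bezier, #ff8800→score S610 F1783: (57.95,34.60) → (61.72,36.90) → (47.12,38.05) → (31.62,39.50) → (32.69,42.73)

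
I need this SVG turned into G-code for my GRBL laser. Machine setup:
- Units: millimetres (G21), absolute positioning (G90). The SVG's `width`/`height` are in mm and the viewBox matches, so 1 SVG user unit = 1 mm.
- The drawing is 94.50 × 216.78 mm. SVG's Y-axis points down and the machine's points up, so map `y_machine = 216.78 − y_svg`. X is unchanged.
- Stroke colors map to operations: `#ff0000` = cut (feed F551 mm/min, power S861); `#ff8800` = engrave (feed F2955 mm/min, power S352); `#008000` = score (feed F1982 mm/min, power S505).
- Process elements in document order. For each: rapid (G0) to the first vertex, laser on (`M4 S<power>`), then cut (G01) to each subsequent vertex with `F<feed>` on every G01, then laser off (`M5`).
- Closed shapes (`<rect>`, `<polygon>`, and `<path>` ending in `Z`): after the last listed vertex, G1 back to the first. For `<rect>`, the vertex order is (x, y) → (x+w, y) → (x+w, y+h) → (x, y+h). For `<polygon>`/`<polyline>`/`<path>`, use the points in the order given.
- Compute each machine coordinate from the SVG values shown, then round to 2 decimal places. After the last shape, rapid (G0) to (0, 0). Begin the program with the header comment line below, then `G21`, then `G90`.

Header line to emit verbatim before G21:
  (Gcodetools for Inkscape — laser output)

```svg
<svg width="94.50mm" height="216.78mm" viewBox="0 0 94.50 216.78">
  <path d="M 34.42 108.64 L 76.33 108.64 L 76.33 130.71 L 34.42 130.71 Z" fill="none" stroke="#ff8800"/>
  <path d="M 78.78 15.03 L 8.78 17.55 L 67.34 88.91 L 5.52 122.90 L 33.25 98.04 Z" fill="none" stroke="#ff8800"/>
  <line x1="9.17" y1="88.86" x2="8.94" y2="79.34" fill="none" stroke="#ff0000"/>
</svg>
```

Since the viewBox matches the mm dimensions, user units are millimetres directly. The only transform is the Y-flip y_m = 216.78 − y_svg.

Shape 1 is a rectangle drawn with `<path>`. Its stroke #ff8800 means engrave at S352, F2955. After flipping Y the toolpath is (34.42,108.14) → (76.33,108.14) → (76.33,86.07) → (34.42,86.07) → (34.42,108.14), returning to the start.

Shape 2 is a closed polygon drawn with `<path>`. Its stroke #ff8800 means engrave at S352, F2955. After flipping Y the toolpath is (78.78,201.75) → (8.78,199.23) → (67.34,127.87) → (5.52,93.88) → (33.25,118.74) → (78.78,201.75), returning to the start.

Shape 3 is a line segment drawn with `<line>`. Its stroke #ff0000 means cut at S861, F551. After flipping Y the toolpath is (9.17,127.92) → (8.94,137.44).

(Gcodetools for Inkscape — laser output)
G21
G90
G0 X34.42 Y108.14
M4 S352
G01 X76.33 Y108.14 F2955
G01 X76.33 Y86.07 F2955
G01 X34.42 Y86.07 F2955
G01 X34.42 Y108.14 F2955
M5
G0 X78.78 Y201.75
M4 S352
G01 X8.78 Y199.23 F2955
G01 X67.34 Y127.87 F2955
G01 X5.52 Y93.88 F2955
G01 X33.25 Y118.74 F2955
G01 X78.78 Y201.75 F2955
M5
G0 X9.17 Y127.92
M4 S861
G01 X8.94 Y137.44 F551
M5
G0 X0.00 Y0.00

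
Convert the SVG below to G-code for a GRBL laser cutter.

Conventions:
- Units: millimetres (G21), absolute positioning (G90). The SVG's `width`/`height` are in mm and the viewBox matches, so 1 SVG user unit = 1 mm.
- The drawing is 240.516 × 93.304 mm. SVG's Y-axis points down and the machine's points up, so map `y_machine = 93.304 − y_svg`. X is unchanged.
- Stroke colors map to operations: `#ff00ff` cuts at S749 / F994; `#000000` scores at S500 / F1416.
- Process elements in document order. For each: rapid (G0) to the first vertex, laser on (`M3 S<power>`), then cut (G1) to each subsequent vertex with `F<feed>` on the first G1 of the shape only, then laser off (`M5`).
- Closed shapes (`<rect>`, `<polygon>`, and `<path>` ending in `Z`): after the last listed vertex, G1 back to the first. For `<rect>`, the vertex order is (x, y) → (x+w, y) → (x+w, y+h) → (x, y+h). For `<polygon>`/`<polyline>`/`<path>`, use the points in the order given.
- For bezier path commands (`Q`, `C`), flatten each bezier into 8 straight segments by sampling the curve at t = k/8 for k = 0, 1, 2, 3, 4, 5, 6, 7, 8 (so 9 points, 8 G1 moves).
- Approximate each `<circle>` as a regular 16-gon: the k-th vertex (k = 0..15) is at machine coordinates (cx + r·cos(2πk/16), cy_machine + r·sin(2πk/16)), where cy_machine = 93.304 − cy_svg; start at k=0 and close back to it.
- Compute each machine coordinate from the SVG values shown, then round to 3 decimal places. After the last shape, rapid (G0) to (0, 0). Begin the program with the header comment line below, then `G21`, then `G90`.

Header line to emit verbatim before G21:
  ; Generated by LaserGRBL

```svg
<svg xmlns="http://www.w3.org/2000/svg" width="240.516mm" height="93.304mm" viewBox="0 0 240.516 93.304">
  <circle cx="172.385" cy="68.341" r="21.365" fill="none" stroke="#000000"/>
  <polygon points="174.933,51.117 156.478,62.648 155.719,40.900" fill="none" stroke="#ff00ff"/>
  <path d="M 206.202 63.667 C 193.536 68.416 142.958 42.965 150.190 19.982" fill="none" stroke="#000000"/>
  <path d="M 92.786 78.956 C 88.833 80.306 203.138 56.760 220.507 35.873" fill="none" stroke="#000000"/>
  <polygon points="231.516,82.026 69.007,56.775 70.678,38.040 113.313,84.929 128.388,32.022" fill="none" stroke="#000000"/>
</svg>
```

Since the viewBox matches the mm dimensions, user units are millimetres directly. The only transform is the Y-flip y_m = 93.304 − y_svg.

Shape 1 is a circle drawn with `<circle>`. Its stroke #000000 means score at S500, F1416. After flipping Y the toolpath is (193.750,24.963) → (192.124,33.139) → (187.492,40.070) → (180.561,44.702) → (172.385,46.328) → (164.209,44.702) → (157.278,40.070) → (152.646,33.139) → (151.020,24.963) → (152.646,16.787) → (157.278,9.856) → (164.209,5.224) → (172.385,3.598) → (180.561,5.224) → (187.492,9.856) → (192.124,16.787) → (193.750,24.963), returning to the start.

Shape 2 is a regular polygon drawn with `<polygon>`. Its stroke #ff00ff means cut at S749, F994. After flipping Y the toolpath is (174.933,42.187) → (156.478,30.656) → (155.719,52.404) → (174.933,42.187), returning to the start.

Shape 3 is a cubic bezier drawn with `<path>`. Its stroke #000000 means score at S500, F1416. After flipping Y the toolpath is (206.202,29.637) → (199.862,29.208) → (191.090,31.227) → (181.006,35.312) → (170.734,41.080) → (161.395,48.148) → (154.110,56.132) → (150.001,64.651) → (150.190,73.322).

Shape 4 is a cubic bezier drawn with `<path>`. Its stroke #000000 means score at S500, F1416. After flipping Y the toolpath is (92.786,14.348) → (96.427,14.955) → (108.632,17.573) → (126.881,21.879) → (148.651,27.551) → (171.420,34.264) → (192.667,41.698) → (209.870,49.528) → (220.507,57.431).

Shape 5 is a closed polygon drawn with `<polygon>`. Its stroke #000000 means score at S500, F1416. After flipping Y the toolpath is (231.516,11.278) → (69.007,36.529) → (70.678,55.264) → (113.313,8.375) → (128.388,61.282) → (231.516,11.278), returning to the start.

; Generated by LaserGRBL
G21
G90
G0 X193.750 Y24.963
M3 S500
G1 X192.124 Y33.139 F1416
G1 X187.492 Y40.070
G1 X180.561 Y44.702
G1 X172.385 Y46.328
G1 X164.209 Y44.702
G1 X157.278 Y40.070
G1 X152.646 Y33.139
G1 X151.020 Y24.963
G1 X152.646 Y16.787
G1 X157.278 Y9.856
G1 X164.209 Y5.224
G1 X172.385 Y3.598
G1 X180.561 Y5.224
G1 X187.492 Y9.856
G1 X192.124 Y16.787
G1 X193.750 Y24.963
M5
G0 X174.933 Y42.187
M3 S749
G1 X156.478 Y30.656 F994
G1 X155.719 Y52.404
G1 X174.933 Y42.187
M5
G0 X206.202 Y29.637
M3 S500
G1 X199.862 Y29.208 F1416
G1 X191.090 Y31.227
G1 X181.006 Y35.312
G1 X170.734 Y41.080
G1 X161.395 Y48.148
G1 X154.110 Y56.132
G1 X150.001 Y64.651
G1 X150.190 Y73.322
M5
G0 X92.786 Y14.348
M3 S500
G1 X96.427 Y14.955 F1416
G1 X108.632 Y17.573
G1 X126.881 Y21.879
G1 X148.651 Y27.551
G1 X171.420 Y34.264
G1 X192.667 Y41.698
G1 X209.870 Y49.528
G1 X220.507 Y57.431
M5
G0 X231.516 Y11.278
M3 S500
G1 X69.007 Y36.529 F1416
G1 X70.678 Y55.264
G1 X113.313 Y8.375
G1 X128.388 Y61.282
G1 X231.516 Y11.278
M5
G0 X0.000 Y0.000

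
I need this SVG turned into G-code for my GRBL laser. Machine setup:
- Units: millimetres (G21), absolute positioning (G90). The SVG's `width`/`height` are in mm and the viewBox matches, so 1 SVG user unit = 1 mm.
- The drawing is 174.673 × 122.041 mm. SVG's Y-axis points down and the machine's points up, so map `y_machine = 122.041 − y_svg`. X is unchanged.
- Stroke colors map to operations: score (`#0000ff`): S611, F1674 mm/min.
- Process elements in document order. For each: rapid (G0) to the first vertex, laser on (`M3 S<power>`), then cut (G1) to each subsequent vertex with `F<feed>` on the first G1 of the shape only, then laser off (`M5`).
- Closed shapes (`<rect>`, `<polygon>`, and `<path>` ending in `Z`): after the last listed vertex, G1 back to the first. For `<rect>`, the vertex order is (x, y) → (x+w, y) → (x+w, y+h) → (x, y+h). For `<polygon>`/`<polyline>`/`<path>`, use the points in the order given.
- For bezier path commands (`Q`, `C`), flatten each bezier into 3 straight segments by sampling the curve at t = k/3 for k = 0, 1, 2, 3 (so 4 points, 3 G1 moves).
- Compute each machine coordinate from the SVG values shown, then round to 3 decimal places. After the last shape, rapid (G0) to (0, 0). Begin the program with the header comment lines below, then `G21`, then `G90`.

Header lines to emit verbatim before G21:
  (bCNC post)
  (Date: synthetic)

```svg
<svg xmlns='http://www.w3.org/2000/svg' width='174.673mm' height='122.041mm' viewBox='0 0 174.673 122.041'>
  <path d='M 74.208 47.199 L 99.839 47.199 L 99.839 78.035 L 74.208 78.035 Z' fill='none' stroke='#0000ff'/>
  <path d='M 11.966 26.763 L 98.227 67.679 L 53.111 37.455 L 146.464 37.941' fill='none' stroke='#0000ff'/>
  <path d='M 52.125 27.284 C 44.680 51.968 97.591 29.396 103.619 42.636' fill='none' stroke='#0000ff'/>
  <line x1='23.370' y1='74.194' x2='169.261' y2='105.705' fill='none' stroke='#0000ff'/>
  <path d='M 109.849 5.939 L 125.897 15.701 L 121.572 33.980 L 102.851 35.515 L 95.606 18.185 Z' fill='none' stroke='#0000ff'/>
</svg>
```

(bCNC post)
(Date: synthetic)
G21
G90
G0 X74.208 Y74.842
M3 S611
G1 X99.839 Y74.842 F1674
G1 X99.839 Y44.006
G1 X74.208 Y44.006
G1 X74.208 Y74.842
M5
G0 X11.966 Y95.278
M3 S611
G1 X98.227 Y54.362 F1674
G1 X53.111 Y84.586
G1 X146.464 Y84.100
M5
G0 X52.125 Y94.757
M3 S611
G1 X60.827 Y82.748 F1674
G1 X85.935 Y83.784
G1 X103.619 Y79.405
M5
G0 X23.370 Y47.847
M3 S611
G1 X169.261 Y16.336 F1674
M5
G0 X109.849 Y116.102
M3 S611
G1 X125.897 Y106.340 F1674
G1 X121.572 Y88.061
G1 X102.851 Y86.526
G1 X95.606 Y103.856
G1 X109.849 Y116.102
M5
G0 X0.000 Y0.000

1 u = 1 mm; y_m = 122.041 − y.

[1] `<path>` rectangle, #0000ff→score S611 F1674: (74.208,74.842) → (99.839,74.842) → (99.839,44.006) → (74.208,44.006) → (74.208,74.842) (closed)

[2] `<path>` open polyline, #0000ff→score S611 F1674: (11.966,95.278) → (98.227,54.362) → (53.111,84.586) → (146.464,84.100)

[3] `<path>` cubic bezier, #0000ff→score S611 F1674: (52.125,94.757) → (60.827,82.748) → (85.935,83.784) → (103.619,79.405)

[4] `<line>` line segment, #0000ff→score S611 F1674: (23.370,47.847) → (169.261,16.336)

[5] `<path>` regular polygon, #0000ff→score S611 F1674: (109.849,116.102) → (125.897,106.340) → (121.572,88.061) → (102.851,86.526) → (95.606,103.856) → (109.849,116.102) (closed)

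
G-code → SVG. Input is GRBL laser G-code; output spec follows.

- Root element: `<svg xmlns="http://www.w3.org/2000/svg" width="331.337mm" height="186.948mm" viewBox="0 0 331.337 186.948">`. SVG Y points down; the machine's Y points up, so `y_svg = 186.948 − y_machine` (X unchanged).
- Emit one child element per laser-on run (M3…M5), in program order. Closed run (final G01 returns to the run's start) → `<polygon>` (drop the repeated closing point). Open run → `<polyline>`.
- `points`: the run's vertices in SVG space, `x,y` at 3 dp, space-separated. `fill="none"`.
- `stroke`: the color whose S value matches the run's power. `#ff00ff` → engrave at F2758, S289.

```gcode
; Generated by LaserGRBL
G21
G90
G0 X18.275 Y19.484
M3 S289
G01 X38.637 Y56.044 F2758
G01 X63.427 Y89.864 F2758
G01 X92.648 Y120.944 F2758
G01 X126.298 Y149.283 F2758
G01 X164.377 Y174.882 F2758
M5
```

<svg xmlns="http://www.w3.org/2000/svg" width="331.337mm" height="186.948mm" viewBox="0 0 331.337 186.948">
  <polyline points="18.275,167.464 38.637,130.904 63.427,97.084 92.648,66.004 126.298,37.665 164.377,12.066" fill="none" stroke="#ff00ff"/>
</svg>

Each laser-on run becomes one SVG element. Flip Y back into SVG space with y_svg = 186.948 − y_machine. Every run uses S289, so all elements get stroke `#ff00ff` (engrave).

Run 1: The run is open, so emit a `<polyline>` with points (Y-flipped): 18.275,167.464 38.637,130.904 63.427,97.084 92.648,66.004 126.298,37.665 164.377,12.066.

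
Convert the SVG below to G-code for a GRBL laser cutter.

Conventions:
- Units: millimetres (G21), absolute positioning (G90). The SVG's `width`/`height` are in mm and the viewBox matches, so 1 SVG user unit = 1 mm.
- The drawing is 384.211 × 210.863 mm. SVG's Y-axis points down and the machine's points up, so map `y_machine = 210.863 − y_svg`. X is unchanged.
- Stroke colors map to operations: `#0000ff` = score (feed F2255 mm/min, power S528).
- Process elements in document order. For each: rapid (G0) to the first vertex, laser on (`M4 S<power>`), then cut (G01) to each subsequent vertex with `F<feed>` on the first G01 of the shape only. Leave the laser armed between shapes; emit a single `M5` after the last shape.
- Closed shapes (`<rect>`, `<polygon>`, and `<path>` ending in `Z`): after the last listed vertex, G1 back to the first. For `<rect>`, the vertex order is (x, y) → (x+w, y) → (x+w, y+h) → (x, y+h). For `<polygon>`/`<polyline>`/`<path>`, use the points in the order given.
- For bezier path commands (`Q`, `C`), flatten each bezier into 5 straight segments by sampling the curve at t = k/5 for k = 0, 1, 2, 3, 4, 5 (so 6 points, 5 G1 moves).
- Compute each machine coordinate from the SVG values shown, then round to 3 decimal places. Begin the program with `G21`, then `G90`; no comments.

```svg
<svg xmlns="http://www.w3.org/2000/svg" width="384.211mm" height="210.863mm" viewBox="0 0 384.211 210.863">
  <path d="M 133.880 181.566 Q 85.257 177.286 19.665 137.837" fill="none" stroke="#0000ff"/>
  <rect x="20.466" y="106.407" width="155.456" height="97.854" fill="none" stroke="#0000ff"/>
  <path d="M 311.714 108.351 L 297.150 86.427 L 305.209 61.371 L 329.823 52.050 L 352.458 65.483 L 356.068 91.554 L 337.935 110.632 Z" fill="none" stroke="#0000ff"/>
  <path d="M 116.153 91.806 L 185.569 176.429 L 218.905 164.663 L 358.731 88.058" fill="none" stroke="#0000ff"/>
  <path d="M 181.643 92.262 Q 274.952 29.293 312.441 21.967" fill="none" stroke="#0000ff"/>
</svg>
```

Since the viewBox matches the mm dimensions, user units are millimetres directly. The only transform is the Y-flip y_m = 210.863 − y_svg.

Shape 1 is a quadratic bezier drawn with `<path>`. Its stroke #0000ff means score at S528, F2255. After flipping Y the toolpath is (133.880,29.297) → (113.752,32.416) → (92.267,38.348) → (69.424,47.094) → (45.223,58.653) → (19.665,73.026).

Shape 2 is a rectangle drawn with `<rect>`. Its stroke #0000ff means score at S528, F2255. After flipping Y the toolpath is (20.466,104.456) → (175.922,104.456) → (175.922,6.602) → (20.466,6.602) → (20.466,104.456), returning to the start.

Shape 3 is a regular polygon drawn with `<path>`. Its stroke #0000ff means score at S528, F2255. After flipping Y the toolpath is (311.714,102.512) → (297.150,124.436) → (305.209,149.492) → (329.823,158.813) → (352.458,145.380) → (356.068,119.309) → (337.935,100.231) → (311.714,102.512), returning to the start.

Shape 4 is a open polyline drawn with `<path>`. Its stroke #0000ff means score at S528, F2255. After flipping Y the toolpath is (116.153,119.057) → (185.569,34.434) → (218.905,46.200) → (358.731,122.805).

Shape 5 is a quadratic bezier drawn with `<path>`. Its stroke #0000ff means score at S528, F2255. After flipping Y the toolpath is (181.643,118.601) → (216.734,141.563) → (247.359,160.073) → (273.519,174.132) → (295.213,183.740) → (312.441,188.896).

G21
G90
G0 X133.880 Y29.297
M4 S528
G01 X113.752 Y32.416 F2255
G01 X92.267 Y38.348
G01 X69.424 Y47.094
G01 X45.223 Y58.653
G01 X19.665 Y73.026
G0 X20.466 Y104.456
M4 S528
G01 X175.922 Y104.456 F2255
G01 X175.922 Y6.602
G01 X20.466 Y6.602
G01 X20.466 Y104.456
G0 X311.714 Y102.512
M4 S528
G01 X297.150 Y124.436 F2255
G01 X305.209 Y149.492
G01 X329.823 Y158.813
G01 X352.458 Y145.380
G01 X356.068 Y119.309
G01 X337.935 Y100.231
G01 X311.714 Y102.512
G0 X116.153 Y119.057
M4 S528
G01 X185.569 Y34.434 F2255
G01 X218.905 Y46.200
G01 X358.731 Y122.805
G0 X181.643 Y118.601
M4 S528
G01 X216.734 Y141.563 F2255
G01 X247.359 Y160.073
G01 X273.519 Y174.132
G01 X295.213 Y183.740
G01 X312.441 Y188.896
M5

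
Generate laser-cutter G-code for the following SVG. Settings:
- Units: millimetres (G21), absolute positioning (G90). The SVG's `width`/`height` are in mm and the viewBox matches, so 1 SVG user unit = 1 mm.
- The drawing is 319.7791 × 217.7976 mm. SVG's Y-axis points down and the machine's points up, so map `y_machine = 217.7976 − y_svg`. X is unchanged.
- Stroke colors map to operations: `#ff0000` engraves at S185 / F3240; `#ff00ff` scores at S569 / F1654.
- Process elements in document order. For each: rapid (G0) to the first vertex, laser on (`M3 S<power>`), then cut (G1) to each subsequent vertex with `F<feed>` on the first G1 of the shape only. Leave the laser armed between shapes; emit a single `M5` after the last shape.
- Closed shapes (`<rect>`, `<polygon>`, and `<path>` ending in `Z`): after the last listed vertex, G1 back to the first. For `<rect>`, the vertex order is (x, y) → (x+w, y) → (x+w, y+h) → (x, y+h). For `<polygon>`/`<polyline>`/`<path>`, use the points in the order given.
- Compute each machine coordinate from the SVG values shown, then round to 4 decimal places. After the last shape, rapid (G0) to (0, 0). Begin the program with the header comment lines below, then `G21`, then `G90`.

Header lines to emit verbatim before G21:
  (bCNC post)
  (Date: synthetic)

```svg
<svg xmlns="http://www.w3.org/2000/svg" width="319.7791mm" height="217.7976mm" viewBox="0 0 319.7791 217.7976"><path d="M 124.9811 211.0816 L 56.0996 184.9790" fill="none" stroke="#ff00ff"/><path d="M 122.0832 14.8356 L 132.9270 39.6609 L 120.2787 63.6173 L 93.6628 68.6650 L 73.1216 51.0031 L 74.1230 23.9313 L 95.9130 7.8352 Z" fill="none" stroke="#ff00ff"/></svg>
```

1 u = 1 mm; y_m = 217.7976 − y.

[1] `<path>` line segment, #ff00ff→score S569 F1654: (124.9811,6.7160) → (56.0996,32.8186)

[2] `<path>` regular polygon, #ff00ff→score S569 F1654: (122.0832,202.9620) → (132.9270,178.1367) → (120.2787,154.1803) → (93.6628,149.1326) → (73.1216,166.7945) → (74.1230,193.8663) → (95.9130,209.9624) → (122.0832,202.9620) (closed)

(bCNC post)
(Date: synthetic)
G21
G90
G0 X124.9811 Y6.7160
M3 S569
G1 X56.0996 Y32.8186 F1654
G0 X122.0832 Y202.9620
M3 S569
G1 X132.9270 Y178.1367 F1654
G1 X120.2787 Y154.1803
G1 X93.6628 Y149.1326
G1 X73.1216 Y166.7945
G1 X74.1230 Y193.8663
G1 X95.9130 Y209.9624
G1 X122.0832 Y202.9620
M5
G0 X0.0000 Y0.0000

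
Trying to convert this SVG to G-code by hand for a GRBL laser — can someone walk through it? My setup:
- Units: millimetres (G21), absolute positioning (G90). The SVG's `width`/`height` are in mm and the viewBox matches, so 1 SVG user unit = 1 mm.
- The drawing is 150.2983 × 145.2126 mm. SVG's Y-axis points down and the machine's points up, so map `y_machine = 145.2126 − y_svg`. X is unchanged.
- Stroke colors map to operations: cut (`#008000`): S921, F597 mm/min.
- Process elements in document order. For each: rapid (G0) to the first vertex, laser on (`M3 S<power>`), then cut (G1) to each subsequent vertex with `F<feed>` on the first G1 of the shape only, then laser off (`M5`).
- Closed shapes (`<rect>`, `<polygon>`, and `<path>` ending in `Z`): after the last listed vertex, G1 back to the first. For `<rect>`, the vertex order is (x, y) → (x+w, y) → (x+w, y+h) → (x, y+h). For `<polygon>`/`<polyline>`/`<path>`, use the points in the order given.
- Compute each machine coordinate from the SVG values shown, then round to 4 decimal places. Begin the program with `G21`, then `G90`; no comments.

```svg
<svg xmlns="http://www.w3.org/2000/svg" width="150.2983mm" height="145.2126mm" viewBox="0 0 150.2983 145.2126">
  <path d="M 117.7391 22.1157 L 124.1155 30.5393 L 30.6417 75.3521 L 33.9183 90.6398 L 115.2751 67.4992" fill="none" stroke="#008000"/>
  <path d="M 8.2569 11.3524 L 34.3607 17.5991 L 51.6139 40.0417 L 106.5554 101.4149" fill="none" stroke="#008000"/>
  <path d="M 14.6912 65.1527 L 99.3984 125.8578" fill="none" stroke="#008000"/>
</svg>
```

Since the viewBox matches the mm dimensions, user units are millimetres directly. The only transform is the Y-flip y_m = 145.2126 − y_svg.

Shape 1 is a open polyline drawn with `<path>`. Its stroke #008000 means cut at S921, F597. After flipping Y the toolpath is (117.7391,123.0969) → (124.1155,114.6733) → (30.6417,69.8605) → (33.9183,54.5728) → (115.2751,77.7134).

Shape 2 is a open polyline drawn with `<path>`. Its stroke #008000 means cut at S921, F597. After flipping Y the toolpath is (8.2569,133.8602) → (34.3607,127.6135) → (51.6139,105.1709) → (106.5554,43.7977).

Shape 3 is a line segment drawn with `<path>`. Its stroke #008000 means cut at S921, F597. After flipping Y the toolpath is (14.6912,80.0599) → (99.3984,19.3548).

G21
G90
G0 X117.7391 Y123.0969
M3 S921
G1 X124.1155 Y114.6733 F597
G1 X30.6417 Y69.8605
G1 X33.9183 Y54.5728
G1 X115.2751 Y77.7134
M5
G0 X8.2569 Y133.8602
M3 S921
G1 X34.3607 Y127.6135 F597
G1 X51.6139 Y105.1709
G1 X106.5554 Y43.7977
M5
G0 X14.6912 Y80.0599
M3 S921
G1 X99.3984 Y19.3548 F597
M5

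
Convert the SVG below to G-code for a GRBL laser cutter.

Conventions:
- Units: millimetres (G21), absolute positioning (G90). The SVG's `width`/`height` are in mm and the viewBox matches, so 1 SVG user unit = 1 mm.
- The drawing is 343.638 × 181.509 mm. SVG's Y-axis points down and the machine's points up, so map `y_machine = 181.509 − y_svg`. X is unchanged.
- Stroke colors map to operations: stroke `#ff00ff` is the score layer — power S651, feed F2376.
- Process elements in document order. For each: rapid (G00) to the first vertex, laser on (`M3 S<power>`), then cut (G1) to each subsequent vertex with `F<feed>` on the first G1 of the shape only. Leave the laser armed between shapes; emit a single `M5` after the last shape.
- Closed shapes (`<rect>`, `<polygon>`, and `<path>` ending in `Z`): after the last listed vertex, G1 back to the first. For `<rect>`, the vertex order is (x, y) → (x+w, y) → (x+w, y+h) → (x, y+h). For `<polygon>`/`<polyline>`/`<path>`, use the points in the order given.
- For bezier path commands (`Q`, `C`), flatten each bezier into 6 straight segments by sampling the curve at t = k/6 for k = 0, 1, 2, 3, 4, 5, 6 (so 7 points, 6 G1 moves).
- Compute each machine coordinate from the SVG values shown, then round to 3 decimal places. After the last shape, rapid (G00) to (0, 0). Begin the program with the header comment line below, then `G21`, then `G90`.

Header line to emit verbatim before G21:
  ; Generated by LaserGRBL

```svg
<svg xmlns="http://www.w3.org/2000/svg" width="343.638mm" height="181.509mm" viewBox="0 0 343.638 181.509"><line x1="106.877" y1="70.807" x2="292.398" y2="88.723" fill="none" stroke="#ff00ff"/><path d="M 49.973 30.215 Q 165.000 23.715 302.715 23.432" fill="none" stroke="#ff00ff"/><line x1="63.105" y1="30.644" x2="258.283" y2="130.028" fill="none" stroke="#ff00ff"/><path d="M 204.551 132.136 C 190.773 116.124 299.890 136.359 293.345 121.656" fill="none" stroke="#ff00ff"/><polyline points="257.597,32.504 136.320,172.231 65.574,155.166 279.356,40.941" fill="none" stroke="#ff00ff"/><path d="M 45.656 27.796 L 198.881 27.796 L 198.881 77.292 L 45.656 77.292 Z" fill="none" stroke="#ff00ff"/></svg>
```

1 u = 1 mm; y_m = 181.509 − y.

[1] `<line>` line segment, #ff00ff→score S651 F2376: (106.877,110.702) → (292.398,92.786)

[2] `<path>` quadratic bezier, #ff00ff→score S651 F2376: (49.973,151.294) → (88.946,153.288) → (129.179,154.937) → (170.672,156.240) → (213.426,157.198) → (257.440,157.810) → (302.715,158.077)

[3] `<line>` line segment, #ff00ff→score S651 F2376: (63.105,150.865) → (258.283,51.481)

[4] `<path>` cubic bezier, #ff00ff→score S651 F2376: (204.551,49.373) → (206.799,54.688) → (222.903,55.939) → (246.236,55.104) → (270.171,54.160) → (288.083,55.083) → (293.345,59.853)

[5] `<polyline>` open polyline, #ff00ff→score S651 F2376: (257.597,149.005) → (136.320,9.278) → (65.574,26.343) → (279.356,140.568)

[6] `<path>` rectangle, #ff00ff→score S651 F2376: (45.656,153.713) → (198.881,153.713) → (198.881,104.217) → (45.656,104.217) → (45.656,153.713) (closed)

; Generated by LaserGRBL
G21
G90
G00 X106.877 Y110.702
M3 S651
G1 X292.398 Y92.786 F2376
G00 X49.973 Y151.294
M3 S651
G1 X88.946 Y153.288 F2376
G1 X129.179 Y154.937
G1 X170.672 Y156.240
G1 X213.426 Y157.198
G1 X257.440 Y157.810
G1 X302.715 Y158.077
G00 X63.105 Y150.865
M3 S651
G1 X258.283 Y51.481 F2376
G00 X204.551 Y49.373
M3 S651
G1 X206.799 Y54.688 F2376
G1 X222.903 Y55.939
G1 X246.236 Y55.104
G1 X270.171 Y54.160
G1 X288.083 Y55.083
G1 X293.345 Y59.853
G00 X257.597 Y149.005
M3 S651
G1 X136.320 Y9.278 F2376
G1 X65.574 Y26.343
G1 X279.356 Y140.568
G00 X45.656 Y153.713
M3 S651
G1 X198.881 Y153.713 F2376
G1 X198.881 Y104.217
G1 X45.656 Y104.217
G1 X45.656 Y153.713
M5
G00 X0.000 Y0.000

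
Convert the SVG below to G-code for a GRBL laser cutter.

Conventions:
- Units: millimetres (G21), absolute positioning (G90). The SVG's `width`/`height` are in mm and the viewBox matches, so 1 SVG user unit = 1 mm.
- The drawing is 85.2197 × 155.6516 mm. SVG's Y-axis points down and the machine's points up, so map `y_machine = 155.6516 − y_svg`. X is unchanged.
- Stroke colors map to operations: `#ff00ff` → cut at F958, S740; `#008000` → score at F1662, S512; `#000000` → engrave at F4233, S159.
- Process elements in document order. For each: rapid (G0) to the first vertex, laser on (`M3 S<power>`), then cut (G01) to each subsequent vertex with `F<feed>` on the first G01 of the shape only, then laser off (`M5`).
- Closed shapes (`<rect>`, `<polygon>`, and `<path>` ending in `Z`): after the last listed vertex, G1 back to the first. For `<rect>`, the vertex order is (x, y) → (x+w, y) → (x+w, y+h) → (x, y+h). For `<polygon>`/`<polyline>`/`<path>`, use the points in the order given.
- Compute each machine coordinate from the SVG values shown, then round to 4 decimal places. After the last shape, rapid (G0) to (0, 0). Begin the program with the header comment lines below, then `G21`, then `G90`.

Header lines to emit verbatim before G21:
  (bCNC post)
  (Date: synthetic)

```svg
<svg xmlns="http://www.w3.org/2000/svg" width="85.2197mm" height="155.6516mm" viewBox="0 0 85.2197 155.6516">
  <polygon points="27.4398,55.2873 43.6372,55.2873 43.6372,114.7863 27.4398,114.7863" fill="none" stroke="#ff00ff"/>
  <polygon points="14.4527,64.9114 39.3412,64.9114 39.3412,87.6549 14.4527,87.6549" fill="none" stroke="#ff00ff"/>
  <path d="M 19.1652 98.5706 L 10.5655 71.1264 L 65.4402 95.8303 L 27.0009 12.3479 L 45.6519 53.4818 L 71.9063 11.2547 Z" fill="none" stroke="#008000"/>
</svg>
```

Since the viewBox matches the mm dimensions, user units are millimetres directly. The only transform is the Y-flip y_m = 155.6516 − y_svg.

Shape 1 is a rectangle drawn with `<polygon>`. Its stroke #ff00ff means cut at S740, F958. After flipping Y the toolpath is (27.4398,100.3643) → (43.6372,100.3643) → (43.6372,40.8653) → (27.4398,40.8653) → (27.4398,100.3643), returning to the start.

Shape 2 is a rectangle drawn with `<polygon>`. Its stroke #ff00ff means cut at S740, F958. After flipping Y the toolpath is (14.4527,90.7402) → (39.3412,90.7402) → (39.3412,67.9967) → (14.4527,67.9967) → (14.4527,90.7402), returning to the start.

Shape 3 is a closed polygon drawn with `<path>`. Its stroke #008000 means score at S512, F1662. After flipping Y the toolpath is (19.1652,57.0810) → (10.5655,84.5252) → (65.4402,59.8213) → (27.0009,143.3037) → (45.6519,102.1698) → (71.9063,144.3969) → (19.1652,57.0810), returning to the start.

(bCNC post)
(Date: synthetic)
G21
G90
G0 X27.4398 Y100.3643
M3 S740
G01 X43.6372 Y100.3643 F958
G01 X43.6372 Y40.8653
G01 X27.4398 Y40.8653
G01 X27.4398 Y100.3643
M5
G0 X14.4527 Y90.7402
M3 S740
G01 X39.3412 Y90.7402 F958
G01 X39.3412 Y67.9967
G01 X14.4527 Y67.9967
G01 X14.4527 Y90.7402
M5
G0 X19.1652 Y57.0810
M3 S512
G01 X10.5655 Y84.5252 F1662
G01 X65.4402 Y59.8213
G01 X27.0009 Y143.3037
G01 X45.6519 Y102.1698
G01 X71.9063 Y144.3969
G01 X19.1652 Y57.0810
M5
G0 X0.0000 Y0.0000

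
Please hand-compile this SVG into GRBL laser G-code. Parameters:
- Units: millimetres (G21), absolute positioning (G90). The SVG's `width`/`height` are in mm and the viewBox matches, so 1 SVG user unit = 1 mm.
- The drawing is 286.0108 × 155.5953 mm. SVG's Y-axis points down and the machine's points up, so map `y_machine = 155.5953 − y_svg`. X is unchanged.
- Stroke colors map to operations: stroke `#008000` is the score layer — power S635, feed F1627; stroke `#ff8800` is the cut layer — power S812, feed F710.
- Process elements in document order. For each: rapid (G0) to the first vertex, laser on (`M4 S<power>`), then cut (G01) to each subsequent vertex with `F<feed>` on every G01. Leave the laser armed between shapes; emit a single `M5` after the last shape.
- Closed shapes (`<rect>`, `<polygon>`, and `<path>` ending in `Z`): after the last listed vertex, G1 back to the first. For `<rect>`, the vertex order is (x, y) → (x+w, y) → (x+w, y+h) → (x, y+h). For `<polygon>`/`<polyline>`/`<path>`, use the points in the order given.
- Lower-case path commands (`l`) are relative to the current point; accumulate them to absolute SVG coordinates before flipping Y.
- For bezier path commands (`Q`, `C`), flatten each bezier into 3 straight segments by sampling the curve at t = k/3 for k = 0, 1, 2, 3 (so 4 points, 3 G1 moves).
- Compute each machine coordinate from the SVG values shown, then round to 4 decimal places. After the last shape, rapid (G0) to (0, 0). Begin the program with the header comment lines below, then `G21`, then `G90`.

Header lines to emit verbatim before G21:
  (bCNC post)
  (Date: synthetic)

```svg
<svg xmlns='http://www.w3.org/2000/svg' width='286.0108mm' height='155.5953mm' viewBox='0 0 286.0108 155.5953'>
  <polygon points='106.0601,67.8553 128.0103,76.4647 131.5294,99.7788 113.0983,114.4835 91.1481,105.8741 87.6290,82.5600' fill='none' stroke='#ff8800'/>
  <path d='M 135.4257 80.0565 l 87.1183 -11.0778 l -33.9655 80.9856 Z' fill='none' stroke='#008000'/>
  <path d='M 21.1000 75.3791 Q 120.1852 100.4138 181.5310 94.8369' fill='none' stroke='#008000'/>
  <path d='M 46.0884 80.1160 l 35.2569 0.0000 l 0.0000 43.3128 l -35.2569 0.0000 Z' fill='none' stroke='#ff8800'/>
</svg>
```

1 u = 1 mm; y_m = 155.5953 − y.

[1] `<polygon>` regular polygon, #ff8800→cut S812 F710: (106.0601,87.7400) → (128.0103,79.1306) → (131.5294,55.8165) → (113.0983,41.1118) → (91.1481,49.7212) → (87.6290,73.0353) → (106.0601,87.7400) (closed)

[2] `<path>` regular polygon, #008000→score S635 F1627: (135.4257,75.5388) → (222.5440,86.6166) → (188.5785,5.6310) → (135.4257,75.5388) (closed)

[3] `<path>` quadratic bezier, #008000→score S635 F1627: (21.1000,80.2162) → (82.9635,66.9277) → (136.4405,60.4418) → (181.5310,60.7584)

[4] `<path>` rectangle, #ff8800→cut S812 F710: (46.0884,75.4793) → (81.3453,75.4793) → (81.3453,32.1665) → (46.0884,32.1665) → (46.0884,75.4793) (closed)

(bCNC post)
(Date: synthetic)
G21
G90
G0 X106.0601 Y87.7400
M4 S812
G01 X128.0103 Y79.1306 F710
G01 X131.5294 Y55.8165 F710
G01 X113.0983 Y41.1118 F710
G01 X91.1481 Y49.7212 F710
G01 X87.6290 Y73.0353 F710
G01 X106.0601 Y87.7400 F710
G0 X135.4257 Y75.5388
M4 S635
G01 X222.5440 Y86.6166 F1627
G01 X188.5785 Y5.6310 F1627
G01 X135.4257 Y75.5388 F1627
G0 X21.1000 Y80.2162
M4 S635
G01 X82.9635 Y66.9277 F1627
G01 X136.4405 Y60.4418 F1627
G01 X181.5310 Y60.7584 F1627
G0 X46.0884 Y75.4793
M4 S812
G01 X81.3453 Y75.4793 F710
G01 X81.3453 Y32.1665 F710
G01 X46.0884 Y32.1665 F710
G01 X46.0884 Y75.4793 F710
M5
G0 X0.0000 Y0.0000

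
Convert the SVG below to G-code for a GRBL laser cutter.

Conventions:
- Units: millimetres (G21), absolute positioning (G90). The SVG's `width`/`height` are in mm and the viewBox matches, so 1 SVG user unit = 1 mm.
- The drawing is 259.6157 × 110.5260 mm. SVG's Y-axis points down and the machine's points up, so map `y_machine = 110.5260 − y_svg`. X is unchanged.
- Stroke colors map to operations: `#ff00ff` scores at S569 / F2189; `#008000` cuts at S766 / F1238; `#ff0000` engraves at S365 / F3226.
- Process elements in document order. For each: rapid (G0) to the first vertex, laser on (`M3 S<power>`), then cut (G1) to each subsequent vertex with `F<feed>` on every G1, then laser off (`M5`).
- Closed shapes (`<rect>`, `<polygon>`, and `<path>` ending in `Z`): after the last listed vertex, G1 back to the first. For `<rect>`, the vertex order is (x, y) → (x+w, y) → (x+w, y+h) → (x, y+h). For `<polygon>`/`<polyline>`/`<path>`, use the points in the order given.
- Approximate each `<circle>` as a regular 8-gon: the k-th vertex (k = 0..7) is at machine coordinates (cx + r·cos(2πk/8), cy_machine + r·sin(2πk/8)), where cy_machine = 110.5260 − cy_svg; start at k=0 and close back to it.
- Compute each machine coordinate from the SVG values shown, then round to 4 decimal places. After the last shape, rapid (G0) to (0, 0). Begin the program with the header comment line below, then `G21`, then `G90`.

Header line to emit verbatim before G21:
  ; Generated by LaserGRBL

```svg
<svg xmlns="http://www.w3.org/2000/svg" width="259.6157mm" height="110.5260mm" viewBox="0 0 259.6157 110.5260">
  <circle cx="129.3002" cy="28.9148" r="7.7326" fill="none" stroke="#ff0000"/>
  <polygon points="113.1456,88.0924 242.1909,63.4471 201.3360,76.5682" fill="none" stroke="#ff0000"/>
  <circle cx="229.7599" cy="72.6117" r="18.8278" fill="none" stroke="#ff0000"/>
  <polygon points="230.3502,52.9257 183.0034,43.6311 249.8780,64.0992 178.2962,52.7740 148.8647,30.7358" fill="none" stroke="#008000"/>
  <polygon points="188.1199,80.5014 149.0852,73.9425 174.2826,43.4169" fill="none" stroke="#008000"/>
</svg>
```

; Generated by LaserGRBL
G21
G90
G0 X137.0328 Y81.6112
M3 S365
G1 X134.7680 Y87.0790 F3226
G1 X129.3002 Y89.3438 F3226
G1 X123.8324 Y87.0790 F3226
G1 X121.5676 Y81.6112 F3226
G1 X123.8324 Y76.1434 F3226
G1 X129.3002 Y73.8786 F3226
G1 X134.7680 Y76.1434 F3226
G1 X137.0328 Y81.6112 F3226
M5
G0 X113.1456 Y22.4336
M3 S365
G1 X242.1909 Y47.0789 F3226
G1 X201.3360 Y33.9578 F3226
G1 X113.1456 Y22.4336 F3226
M5
G0 X248.5877 Y37.9143
M3 S365
G1 X243.0732 Y51.2276 F3226
G1 X229.7599 Y56.7421 F3226
G1 X216.4466 Y51.2276 F3226
G1 X210.9321 Y37.9143 F3226
G1 X216.4466 Y24.6010 F3226
G1 X229.7599 Y19.0865 F3226
G1 X243.0732 Y24.6010 F3226
G1 X248.5877 Y37.9143 F3226
M5
G0 X230.3502 Y57.6003
M3 S766
G1 X183.0034 Y66.8949 F1238
G1 X249.8780 Y46.4268 F1238
G1 X178.2962 Y57.7520 F1238
G1 X148.8647 Y79.7902 F1238
G1 X230.3502 Y57.6003 F1238
M5
G0 X188.1199 Y30.0246
M3 S766
G1 X149.0852 Y36.5835 F1238
G1 X174.2826 Y67.1091 F1238
G1 X188.1199 Y30.0246 F1238
M5
G0 X0.0000 Y0.0000

viewBox `0 0 259.6157 110.5260` with mm width/height → 1 unit = 1 mm. Flip: y_m = 110.5260 − y_svg.

**Shape 1** — `<circle>` circle, stroke `#ff0000` → engrave (S365, F3226). Machine vertices: (137.0328,81.6112) → (134.7680,87.0790) → (129.3002,89.3438) → (123.8324,87.0790) → (121.5676,81.6112) → (123.8324,76.1434) → (129.3002,73.8786) → (134.7680,76.1434) → (137.0328,81.6112). Closed: final G1 returns to the first vertex.

**Shape 2** — `<polygon>` closed polygon, stroke `#ff0000` → engrave (S365, F3226). Machine vertices: (113.1456,22.4336) → (242.1909,47.0789) → (201.3360,33.9578) → (113.1456,22.4336). Closed: final G1 returns to the first vertex.

**Shape 3** — `<circle>` circle, stroke `#ff0000` → engrave (S365, F3226). Machine vertices: (248.5877,37.9143) → (243.0732,51.2276) → (229.7599,56.7421) → (216.4466,51.2276) → (210.9321,37.9143) → (216.4466,24.6010) → (229.7599,19.0865) → (243.0732,24.6010) → (248.5877,37.9143). Closed: final G1 returns to the first vertex.

**Shape 4** — `<polygon>` closed polygon, stroke `#008000` → cut (S766, F1238). Machine vertices: (230.3502,57.6003) → (183.0034,66.8949) → (249.8780,46.4268) → (178.2962,57.7520) → (148.8647,79.7902) → (230.3502,57.6003). Closed: final G1 returns to the first vertex.

**Shape 5** — `<polygon>` regular polygon, stroke `#008000` → cut (S766, F1238). Machine vertices: (188.1199,30.0246) → (149.0852,36.5835) → (174.2826,67.1091) → (188.1199,30.0246). Closed: final G1 returns to the first vertex.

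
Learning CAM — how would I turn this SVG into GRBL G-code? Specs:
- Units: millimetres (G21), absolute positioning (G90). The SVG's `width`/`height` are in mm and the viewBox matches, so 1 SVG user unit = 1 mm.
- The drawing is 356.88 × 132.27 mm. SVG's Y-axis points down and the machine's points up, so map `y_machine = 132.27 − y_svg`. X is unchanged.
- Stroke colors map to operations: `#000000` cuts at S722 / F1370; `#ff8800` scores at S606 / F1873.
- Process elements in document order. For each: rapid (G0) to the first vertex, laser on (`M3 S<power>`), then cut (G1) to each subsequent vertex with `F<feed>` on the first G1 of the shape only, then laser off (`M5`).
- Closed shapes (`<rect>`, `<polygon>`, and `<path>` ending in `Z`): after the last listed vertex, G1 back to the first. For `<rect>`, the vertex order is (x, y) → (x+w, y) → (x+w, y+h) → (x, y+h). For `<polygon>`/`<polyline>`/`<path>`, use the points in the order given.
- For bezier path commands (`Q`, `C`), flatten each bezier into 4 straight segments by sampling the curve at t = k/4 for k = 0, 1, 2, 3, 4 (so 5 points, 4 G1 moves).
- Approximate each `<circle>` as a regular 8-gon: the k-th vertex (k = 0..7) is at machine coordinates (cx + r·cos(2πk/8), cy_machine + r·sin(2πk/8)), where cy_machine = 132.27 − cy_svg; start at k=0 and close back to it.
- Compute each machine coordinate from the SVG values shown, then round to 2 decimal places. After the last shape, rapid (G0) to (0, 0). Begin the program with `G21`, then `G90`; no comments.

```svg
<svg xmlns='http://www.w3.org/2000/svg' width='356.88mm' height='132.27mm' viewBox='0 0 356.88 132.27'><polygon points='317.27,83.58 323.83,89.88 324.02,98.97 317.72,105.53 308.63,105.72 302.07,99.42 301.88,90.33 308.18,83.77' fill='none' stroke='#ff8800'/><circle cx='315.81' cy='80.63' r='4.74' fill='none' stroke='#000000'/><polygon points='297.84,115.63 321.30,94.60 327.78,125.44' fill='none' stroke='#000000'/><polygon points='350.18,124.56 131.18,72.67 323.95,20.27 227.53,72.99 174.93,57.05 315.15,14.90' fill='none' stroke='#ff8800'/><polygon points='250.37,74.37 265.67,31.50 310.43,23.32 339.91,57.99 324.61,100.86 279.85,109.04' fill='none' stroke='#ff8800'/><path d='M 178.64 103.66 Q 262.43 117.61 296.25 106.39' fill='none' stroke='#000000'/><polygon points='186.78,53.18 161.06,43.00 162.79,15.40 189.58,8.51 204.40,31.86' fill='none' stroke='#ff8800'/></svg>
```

1 u = 1 mm; y_m = 132.27 − y.

[1] `<polygon>` regular polygon, #ff8800→score S606 F1873: (317.27,48.69) → (323.83,42.39) → (324.02,33.30) → (317.72,26.74) → (308.63,26.55) → (302.07,32.85) → (301.88,41.94) → (308.18,48.50) → (317.27,48.69) (closed)

[2] `<circle>` circle, #000000→cut S722 F1370: (320.55,51.64) → (319.16,54.99) → (315.81,56.38) → (312.46,54.99) → (311.07,51.64) → (312.46,48.29) → (315.81,46.90) → (319.16,48.29) → (320.55,51.64) (closed)

[3] `<polygon>` regular polygon, #000000→cut S722 F1370: (297.84,16.64) → (321.30,37.67) → (327.78,6.83) → (297.84,16.64) (closed)

[4] `<polygon>` closed polygon, #ff8800→score S606 F1873: (350.18,7.71) → (131.18,59.60) → (323.95,112.00) → (227.53,59.28) → (174.93,75.22) → (315.15,117.37) → (350.18,7.71) (closed)

[5] `<polygon>` regular polygon, #ff8800→score S606 F1873: (250.37,57.90) → (265.67,100.77) → (310.43,108.95) → (339.91,74.28) → (324.61,31.41) → (279.85,23.23) → (250.37,57.90) (closed)

[6] `<path>` quadratic bezier, #000000→cut S722 F1370: (178.64,28.61) → (217.41,23.21) → (249.94,20.95) → (276.22,21.84) → (296.25,25.88)

[7] `<polygon>` regular polygon, #ff8800→score S606 F1873: (186.78,79.09) → (161.06,89.27) → (162.79,116.87) → (189.58,123.76) → (204.40,100.41) → (186.78,79.09) (closed)

G21
G90
G0 X317.27 Y48.69
M3 S606
G1 X323.83 Y42.39 F1873
G1 X324.02 Y33.30
G1 X317.72 Y26.74
G1 X308.63 Y26.55
G1 X302.07 Y32.85
G1 X301.88 Y41.94
G1 X308.18 Y48.50
G1 X317.27 Y48.69
M5
G0 X320.55 Y51.64
M3 S722
G1 X319.16 Y54.99 F1370
G1 X315.81 Y56.38
G1 X312.46 Y54.99
G1 X311.07 Y51.64
G1 X312.46 Y48.29
G1 X315.81 Y46.90
G1 X319.16 Y48.29
G1 X320.55 Y51.64
M5
G0 X297.84 Y16.64
M3 S722
G1 X321.30 Y37.67 F1370
G1 X327.78 Y6.83
G1 X297.84 Y16.64
M5
G0 X350.18 Y7.71
M3 S606
G1 X131.18 Y59.60 F1873
G1 X323.95 Y112.00
G1 X227.53 Y59.28
G1 X174.93 Y75.22
G1 X315.15 Y117.37
G1 X350.18 Y7.71
M5
G0 X250.37 Y57.90
M3 S606
G1 X265.67 Y100.77 F1873
G1 X310.43 Y108.95
G1 X339.91 Y74.28
G1 X324.61 Y31.41
G1 X279.85 Y23.23
G1 X250.37 Y57.90
M5
G0 X178.64 Y28.61
M3 S722
G1 X217.41 Y23.21 F1370
G1 X249.94 Y20.95
G1 X276.22 Y21.84
G1 X296.25 Y25.88
M5
G0 X186.78 Y79.09
M3 S606
G1 X161.06 Y89.27 F1873
G1 X162.79 Y116.87
G1 X189.58 Y123.76
G1 X204.40 Y100.41
G1 X186.78 Y79.09
M5
G0 X0.00 Y0.00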